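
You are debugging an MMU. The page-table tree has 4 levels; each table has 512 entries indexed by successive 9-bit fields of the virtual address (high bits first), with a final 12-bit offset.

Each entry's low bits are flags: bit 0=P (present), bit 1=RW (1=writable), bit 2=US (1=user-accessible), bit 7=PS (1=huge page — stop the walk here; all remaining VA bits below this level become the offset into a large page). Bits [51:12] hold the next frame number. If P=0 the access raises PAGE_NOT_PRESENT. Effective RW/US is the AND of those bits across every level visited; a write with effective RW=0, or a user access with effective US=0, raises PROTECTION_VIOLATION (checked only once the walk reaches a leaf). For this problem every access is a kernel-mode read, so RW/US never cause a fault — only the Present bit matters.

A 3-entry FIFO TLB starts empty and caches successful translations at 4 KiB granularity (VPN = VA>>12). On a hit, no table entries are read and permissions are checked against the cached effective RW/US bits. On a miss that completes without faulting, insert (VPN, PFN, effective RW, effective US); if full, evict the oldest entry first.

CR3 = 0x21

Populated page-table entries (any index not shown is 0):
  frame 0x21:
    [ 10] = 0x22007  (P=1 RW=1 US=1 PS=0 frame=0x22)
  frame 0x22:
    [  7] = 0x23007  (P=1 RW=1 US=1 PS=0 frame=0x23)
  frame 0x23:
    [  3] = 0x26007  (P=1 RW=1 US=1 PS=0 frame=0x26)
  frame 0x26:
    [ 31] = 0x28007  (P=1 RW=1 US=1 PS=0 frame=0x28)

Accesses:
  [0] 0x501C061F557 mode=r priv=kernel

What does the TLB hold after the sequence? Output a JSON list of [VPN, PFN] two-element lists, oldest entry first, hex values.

Per-access translation:
#0 VA=0x501C061F557 (r,kernel):
  L0: frame=0x21 idx=10 entry=0x22007 [P=1 RW=1 US=1 PS=0]
  L1: frame=0x22 idx=7 entry=0x23007 [P=1 RW=1 US=1 PS=0]
  L2: frame=0x23 idx=3 entry=0x26007 [P=1 RW=1 US=1 PS=0]
  L3: frame=0x26 idx=31 entry=0x28007 [P=1 RW=1 US=1 PS=0]
  ✓ 0x28557  — 4 lookups

TLB: [["0x501C061F", "0x28"]]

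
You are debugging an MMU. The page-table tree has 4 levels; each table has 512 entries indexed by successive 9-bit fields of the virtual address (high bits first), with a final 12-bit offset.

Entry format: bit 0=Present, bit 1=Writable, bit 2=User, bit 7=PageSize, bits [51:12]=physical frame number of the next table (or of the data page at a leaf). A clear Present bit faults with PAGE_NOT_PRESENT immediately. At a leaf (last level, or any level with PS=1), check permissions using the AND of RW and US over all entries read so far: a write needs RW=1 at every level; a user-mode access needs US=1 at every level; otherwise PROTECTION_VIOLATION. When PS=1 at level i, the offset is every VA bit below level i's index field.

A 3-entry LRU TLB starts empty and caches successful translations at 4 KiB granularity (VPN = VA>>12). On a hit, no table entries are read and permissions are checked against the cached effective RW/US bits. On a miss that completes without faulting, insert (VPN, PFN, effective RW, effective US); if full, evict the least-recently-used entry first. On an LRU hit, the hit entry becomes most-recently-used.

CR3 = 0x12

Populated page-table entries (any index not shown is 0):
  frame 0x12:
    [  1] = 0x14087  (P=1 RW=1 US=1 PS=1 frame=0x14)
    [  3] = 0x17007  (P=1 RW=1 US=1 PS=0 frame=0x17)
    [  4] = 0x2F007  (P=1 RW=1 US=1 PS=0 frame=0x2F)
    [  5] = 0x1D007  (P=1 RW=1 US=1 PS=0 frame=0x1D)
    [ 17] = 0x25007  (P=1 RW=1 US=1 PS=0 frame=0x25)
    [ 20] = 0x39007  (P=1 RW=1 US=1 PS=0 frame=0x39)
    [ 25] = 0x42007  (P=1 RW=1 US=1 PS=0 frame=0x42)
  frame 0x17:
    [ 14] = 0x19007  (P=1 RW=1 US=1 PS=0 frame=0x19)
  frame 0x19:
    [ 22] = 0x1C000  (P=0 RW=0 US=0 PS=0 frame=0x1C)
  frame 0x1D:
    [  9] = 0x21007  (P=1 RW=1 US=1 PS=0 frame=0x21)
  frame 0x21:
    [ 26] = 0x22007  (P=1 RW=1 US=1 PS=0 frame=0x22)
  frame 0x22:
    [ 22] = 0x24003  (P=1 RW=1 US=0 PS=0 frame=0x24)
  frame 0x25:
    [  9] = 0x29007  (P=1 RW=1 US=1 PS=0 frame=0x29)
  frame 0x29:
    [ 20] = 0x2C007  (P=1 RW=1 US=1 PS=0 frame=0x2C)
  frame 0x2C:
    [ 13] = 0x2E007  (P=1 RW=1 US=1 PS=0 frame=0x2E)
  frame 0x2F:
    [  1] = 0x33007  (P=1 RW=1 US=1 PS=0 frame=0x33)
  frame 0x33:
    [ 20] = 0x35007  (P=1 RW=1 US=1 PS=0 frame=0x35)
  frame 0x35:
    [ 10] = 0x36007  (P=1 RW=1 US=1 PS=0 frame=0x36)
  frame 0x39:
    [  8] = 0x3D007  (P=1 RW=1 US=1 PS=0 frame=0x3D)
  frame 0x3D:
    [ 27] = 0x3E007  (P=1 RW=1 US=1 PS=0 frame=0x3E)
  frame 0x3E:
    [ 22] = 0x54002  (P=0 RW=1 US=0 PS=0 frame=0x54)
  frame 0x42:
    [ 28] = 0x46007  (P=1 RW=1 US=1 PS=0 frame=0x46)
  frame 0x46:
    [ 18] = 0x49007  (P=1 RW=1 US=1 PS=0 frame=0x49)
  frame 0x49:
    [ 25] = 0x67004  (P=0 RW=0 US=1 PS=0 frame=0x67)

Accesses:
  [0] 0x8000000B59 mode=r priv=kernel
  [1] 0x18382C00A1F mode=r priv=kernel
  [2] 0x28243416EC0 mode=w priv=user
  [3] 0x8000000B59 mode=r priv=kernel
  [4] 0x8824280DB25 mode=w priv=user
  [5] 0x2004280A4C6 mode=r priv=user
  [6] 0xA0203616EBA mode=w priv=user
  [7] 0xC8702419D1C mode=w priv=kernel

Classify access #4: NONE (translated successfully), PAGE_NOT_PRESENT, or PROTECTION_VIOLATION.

Walk each access:
#0 VA=0x8000000B59 (r,kernel):
  L0 @0x12[1] → 0x14087  P=1,RW=1,US=1,PS=1
  ⇒ phys 0x14B59 (huge @L0)  [1 reads]
#1 VA=0x18382C00A1F (r,kernel):
  L0 @0x12[3] → 0x17007  P=1,RW=1,US=1,PS=0
  L1 @0x17[14] → 0x19007  P=1,RW=1,US=1,PS=0
  L2 @0x19[22] → 0x1C000  P=0,RW=0,US=0,PS=0
  ⇒ fault: PAGE_NOT_PRESENT  — 3 lookups
#2 VA=0x28243416EC0 (w,user):
  L0 @0x12[5] → 0x1D007  P=1,RW=1,US=1,PS=0
  L1 @0x1D[9] → 0x21007  P=1,RW=1,US=1,PS=0
  L2 @0x21[26] → 0x22007  P=1,RW=1,US=1,PS=0
  L3 @0x22[22] → 0x24003  P=1,RW=1,US=0,PS=0
  ⇒ fault: PROTECTION_VIOLATION  — 4 lookups
#3 VA=0x8000000B59 (r,kernel):
  TLB hit vpn=0x8000000 → PA=0x14B59
#4 VA=0x8824280DB25 (w,user):
  L0 @0x12[17] → 0x25007  P=1,RW=1,US=1,PS=0
  L1 @0x25[9] → 0x29007  P=1,RW=1,US=1,PS=0
  L2 @0x29[20] → 0x2C007  P=1,RW=1,US=1,PS=0
  L3 @0x2C[13] → 0x2E007  P=1,RW=1,US=1,PS=0
  ⇒ phys 0x2EB25  [4 reads]
#5 VA=0x2004280A4C6 (r,user):
  L0 @0x12[4] → 0x2F007  P=1,RW=1,US=1,PS=0
  L1 @0x2F[1] → 0x33007  P=1,RW=1,US=1,PS=0
  L2 @0x33[20] → 0x35007  P=1,RW=1,US=1,PS=0
  L3 @0x35[10] → 0x36007  P=1,RW=1,US=1,PS=0
  ⇒ phys 0x364C6  [4 reads]
#6 VA=0xA0203616EBA (w,user):
  L0 @0x12[20] → 0x39007  P=1,RW=1,US=1,PS=0
  L1 @0x39[8] → 0x3D007  P=1,RW=1,US=1,PS=0
  L2 @0x3D[27] → 0x3E007  P=1,RW=1,US=1,PS=0
  L3 @0x3E[22] → 0x54002  P=0,RW=1,US=0,PS=0
  ⇒ fault: PAGE_NOT_PRESENT  — 4 lookups
#7 VA=0xC8702419D1C (w,kernel):
  L0 @0x12[25] → 0x42007  P=1,RW=1,US=1,PS=0
  L1 @0x42[28] → 0x46007  P=1,RW=1,US=1,PS=0
  L2 @0x46[18] → 0x49007  P=1,RW=1,US=1,PS=0
  L3 @0x49[25] → 0x67004  P=0,RW=0,US=1,PS=0
  ⇒ fault: PAGE_NOT_PRESENT  — 4 lookups

Access #4 fault: NONE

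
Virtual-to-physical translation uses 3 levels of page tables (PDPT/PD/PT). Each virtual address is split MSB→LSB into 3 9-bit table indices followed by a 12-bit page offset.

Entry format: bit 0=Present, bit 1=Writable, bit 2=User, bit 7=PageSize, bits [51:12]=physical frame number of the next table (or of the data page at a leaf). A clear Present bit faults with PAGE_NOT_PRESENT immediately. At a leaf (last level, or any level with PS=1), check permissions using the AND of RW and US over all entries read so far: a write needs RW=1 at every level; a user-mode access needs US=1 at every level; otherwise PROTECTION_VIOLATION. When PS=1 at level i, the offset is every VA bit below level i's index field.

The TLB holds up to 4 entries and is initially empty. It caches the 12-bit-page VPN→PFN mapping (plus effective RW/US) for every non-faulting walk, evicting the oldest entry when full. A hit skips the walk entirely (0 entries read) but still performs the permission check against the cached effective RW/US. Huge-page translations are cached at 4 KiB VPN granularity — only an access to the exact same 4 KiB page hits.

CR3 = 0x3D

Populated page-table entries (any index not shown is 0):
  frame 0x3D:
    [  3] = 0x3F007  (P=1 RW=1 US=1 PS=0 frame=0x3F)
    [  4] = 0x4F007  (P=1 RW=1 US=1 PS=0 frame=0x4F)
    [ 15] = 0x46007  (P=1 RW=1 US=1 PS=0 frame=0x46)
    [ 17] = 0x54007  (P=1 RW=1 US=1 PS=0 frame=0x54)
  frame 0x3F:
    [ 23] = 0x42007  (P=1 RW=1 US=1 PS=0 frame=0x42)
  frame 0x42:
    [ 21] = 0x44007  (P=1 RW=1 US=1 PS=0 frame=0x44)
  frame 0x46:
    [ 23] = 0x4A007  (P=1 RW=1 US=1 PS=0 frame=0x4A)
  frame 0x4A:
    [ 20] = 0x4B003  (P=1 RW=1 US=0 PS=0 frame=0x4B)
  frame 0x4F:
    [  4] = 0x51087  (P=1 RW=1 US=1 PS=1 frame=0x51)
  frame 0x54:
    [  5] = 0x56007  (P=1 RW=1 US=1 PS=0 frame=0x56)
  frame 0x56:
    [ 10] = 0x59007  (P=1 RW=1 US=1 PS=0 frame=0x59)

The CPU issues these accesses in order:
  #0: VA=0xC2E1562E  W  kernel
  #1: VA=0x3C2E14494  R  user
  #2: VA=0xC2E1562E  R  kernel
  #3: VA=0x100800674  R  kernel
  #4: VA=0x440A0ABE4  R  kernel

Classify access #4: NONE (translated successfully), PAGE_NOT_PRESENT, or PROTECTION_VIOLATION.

Per-access translation:
#0 VA=0xC2E1562E (w,kernel):
  L0 @0x3D[3] → 0x3F007  P=1,RW=1,US=1,PS=0
  L1 @0x3F[23] → 0x42007  P=1,RW=1,US=1,PS=0
  L2 @0x42[21] → 0x44007  P=1,RW=1,US=1,PS=0
  ⇒ phys 0x4462E  [3 reads]
#1 VA=0x3C2E14494 (r,user):
  L0 @0x3D[15] → 0x46007  P=1,RW=1,US=1,PS=0
  L1 @0x46[23] → 0x4A007  P=1,RW=1,US=1,PS=0
  L2 @0x4A[20] → 0x4B003  P=1,RW=1,US=0,PS=0
  → PROTECTION_VIOLATION  (3 entries read)
#2 VA=0xC2E1562E (r,kernel):
  TLB hit vpn=0xC2E15 → PA=0x4462E
#3 VA=0x100800674 (r,kernel):
  L0 @0x3D[4] → 0x4F007  P=1,RW=1,US=1,PS=0
  L1 @0x4F[4] → 0x51087  P=1,RW=1,US=1,PS=1
  ⇒ phys 0x51674 (huge @L1)  [2 reads]
#4 VA=0x440A0ABE4 (r,kernel):
  L0 @0x3D[17] → 0x54007  P=1,RW=1,US=1,PS=0
  L1 @0x54[5] → 0x56007  P=1,RW=1,US=1,PS=0
  L2 @0x56[10] → 0x59007  P=1,RW=1,US=1,PS=0
  ⇒ phys 0x59BE4  [3 reads]

Access #4 fault: NONE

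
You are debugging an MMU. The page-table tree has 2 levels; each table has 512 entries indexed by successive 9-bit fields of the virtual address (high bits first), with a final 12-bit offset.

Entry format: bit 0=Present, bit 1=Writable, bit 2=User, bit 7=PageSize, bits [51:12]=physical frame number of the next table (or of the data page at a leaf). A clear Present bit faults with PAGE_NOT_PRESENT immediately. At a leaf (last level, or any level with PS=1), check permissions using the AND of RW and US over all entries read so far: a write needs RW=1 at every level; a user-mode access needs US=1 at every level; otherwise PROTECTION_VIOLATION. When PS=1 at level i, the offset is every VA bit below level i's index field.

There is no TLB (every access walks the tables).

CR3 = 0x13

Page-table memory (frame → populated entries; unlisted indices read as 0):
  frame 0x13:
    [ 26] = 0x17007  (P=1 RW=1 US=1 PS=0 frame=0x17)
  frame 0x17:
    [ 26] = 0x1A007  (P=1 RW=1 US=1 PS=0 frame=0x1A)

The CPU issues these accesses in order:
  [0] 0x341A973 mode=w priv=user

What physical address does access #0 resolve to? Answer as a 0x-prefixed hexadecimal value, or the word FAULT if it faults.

Trace:
#0 VA=0x341A973 (w,user):
  lvl0: tbl 0x13, slot 26 ⇒ 0x17007 (P1/RW1/US1/PS0)
  lvl1: tbl 0x17, slot 26 ⇒ 0x1A007 (P1/RW1/US1/PS0)
  → PA=0x1A973  (2 entries read)

Access #0 PA: 0x1A973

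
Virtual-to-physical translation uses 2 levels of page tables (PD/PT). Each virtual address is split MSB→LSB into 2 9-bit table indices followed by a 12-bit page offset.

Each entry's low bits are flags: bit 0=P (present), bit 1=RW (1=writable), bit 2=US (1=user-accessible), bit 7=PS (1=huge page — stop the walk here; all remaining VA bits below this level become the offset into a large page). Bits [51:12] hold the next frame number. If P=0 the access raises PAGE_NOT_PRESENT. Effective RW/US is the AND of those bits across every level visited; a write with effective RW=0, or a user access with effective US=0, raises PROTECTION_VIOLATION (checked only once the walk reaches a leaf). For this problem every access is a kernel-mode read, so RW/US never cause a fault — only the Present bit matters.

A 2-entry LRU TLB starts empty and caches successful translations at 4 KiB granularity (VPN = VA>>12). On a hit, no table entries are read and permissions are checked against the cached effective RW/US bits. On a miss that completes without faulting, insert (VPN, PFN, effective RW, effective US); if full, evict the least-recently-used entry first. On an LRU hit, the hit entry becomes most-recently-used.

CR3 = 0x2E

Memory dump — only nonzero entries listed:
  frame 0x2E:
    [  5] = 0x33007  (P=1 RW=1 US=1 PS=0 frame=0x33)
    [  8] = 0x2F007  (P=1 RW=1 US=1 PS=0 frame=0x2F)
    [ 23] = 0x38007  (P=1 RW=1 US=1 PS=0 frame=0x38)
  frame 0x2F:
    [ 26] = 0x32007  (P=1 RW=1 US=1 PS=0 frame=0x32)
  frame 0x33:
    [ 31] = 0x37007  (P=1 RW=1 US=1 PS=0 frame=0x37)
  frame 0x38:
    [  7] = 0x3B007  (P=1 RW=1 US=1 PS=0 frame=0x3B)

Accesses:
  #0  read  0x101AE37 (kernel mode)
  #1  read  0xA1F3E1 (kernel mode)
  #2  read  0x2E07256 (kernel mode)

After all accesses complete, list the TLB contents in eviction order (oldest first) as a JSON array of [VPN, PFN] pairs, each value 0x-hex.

Trace:
#0 VA=0x101AE37 (r,kernel):
  [0] read 0x2E idx=8: raw=0x2F007 flags P=1 W=1 U=1 S=0
  [1] read 0x2F idx=26: raw=0x32007 flags P=1 W=1 U=1 S=0
  → PA=0x32E37  (2 entries read)
#1 VA=0xA1F3E1 (r,kernel):
  [0] read 0x2E idx=5: raw=0x33007 flags P=1 W=1 U=1 S=0
  [1] read 0x33 idx=31: raw=0x37007 flags P=1 W=1 U=1 S=0
  → PA=0x373E1  (2 entries read)
#2 VA=0x2E07256 (r,kernel):
  [0] read 0x2E idx=23: raw=0x38007 flags P=1 W=1 U=1 S=0
  [1] read 0x38 idx=7: raw=0x3B007 flags P=1 W=1 U=1 S=0
  → PA=0x3B256  (2 entries read)

TLB: [["0xA1F", "0x37"], ["0x2E07", "0x3B"]]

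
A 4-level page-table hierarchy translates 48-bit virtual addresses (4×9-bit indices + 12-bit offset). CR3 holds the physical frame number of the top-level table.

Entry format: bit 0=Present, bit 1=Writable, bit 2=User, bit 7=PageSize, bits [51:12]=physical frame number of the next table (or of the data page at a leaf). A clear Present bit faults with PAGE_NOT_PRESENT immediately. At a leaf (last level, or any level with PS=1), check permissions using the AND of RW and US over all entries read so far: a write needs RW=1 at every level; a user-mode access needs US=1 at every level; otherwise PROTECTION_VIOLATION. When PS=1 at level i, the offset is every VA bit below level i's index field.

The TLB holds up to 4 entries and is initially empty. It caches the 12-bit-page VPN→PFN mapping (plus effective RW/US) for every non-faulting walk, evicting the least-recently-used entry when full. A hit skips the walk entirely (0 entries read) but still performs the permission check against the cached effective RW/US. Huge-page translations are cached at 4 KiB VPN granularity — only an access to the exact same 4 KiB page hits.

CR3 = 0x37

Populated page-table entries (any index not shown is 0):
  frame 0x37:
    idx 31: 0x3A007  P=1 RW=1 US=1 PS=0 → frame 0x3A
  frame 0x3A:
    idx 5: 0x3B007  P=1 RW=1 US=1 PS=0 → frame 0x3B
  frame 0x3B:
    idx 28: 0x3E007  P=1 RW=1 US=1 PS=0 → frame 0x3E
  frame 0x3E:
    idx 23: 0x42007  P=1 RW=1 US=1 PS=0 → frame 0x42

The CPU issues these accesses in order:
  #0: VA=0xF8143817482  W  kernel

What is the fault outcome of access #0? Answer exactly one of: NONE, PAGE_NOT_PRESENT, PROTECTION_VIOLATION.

Trace:
#0 VA=0xF8143817482 (w,kernel):
  lvl0: tbl 0x37, slot 31 ⇒ 0x3A007 (P1/RW1/US1/PS0)
  lvl1: tbl 0x3A, slot 5 ⇒ 0x3B007 (P1/RW1/US1/PS0)
  lvl2: tbl 0x3B, slot 28 ⇒ 0x3E007 (P1/RW1/US1/PS0)
  lvl3: tbl 0x3E, slot 23 ⇒ 0x42007 (P1/RW1/US1/PS0)
  ⇒ phys 0x42482  [4 reads]

Access #0 fault: NONE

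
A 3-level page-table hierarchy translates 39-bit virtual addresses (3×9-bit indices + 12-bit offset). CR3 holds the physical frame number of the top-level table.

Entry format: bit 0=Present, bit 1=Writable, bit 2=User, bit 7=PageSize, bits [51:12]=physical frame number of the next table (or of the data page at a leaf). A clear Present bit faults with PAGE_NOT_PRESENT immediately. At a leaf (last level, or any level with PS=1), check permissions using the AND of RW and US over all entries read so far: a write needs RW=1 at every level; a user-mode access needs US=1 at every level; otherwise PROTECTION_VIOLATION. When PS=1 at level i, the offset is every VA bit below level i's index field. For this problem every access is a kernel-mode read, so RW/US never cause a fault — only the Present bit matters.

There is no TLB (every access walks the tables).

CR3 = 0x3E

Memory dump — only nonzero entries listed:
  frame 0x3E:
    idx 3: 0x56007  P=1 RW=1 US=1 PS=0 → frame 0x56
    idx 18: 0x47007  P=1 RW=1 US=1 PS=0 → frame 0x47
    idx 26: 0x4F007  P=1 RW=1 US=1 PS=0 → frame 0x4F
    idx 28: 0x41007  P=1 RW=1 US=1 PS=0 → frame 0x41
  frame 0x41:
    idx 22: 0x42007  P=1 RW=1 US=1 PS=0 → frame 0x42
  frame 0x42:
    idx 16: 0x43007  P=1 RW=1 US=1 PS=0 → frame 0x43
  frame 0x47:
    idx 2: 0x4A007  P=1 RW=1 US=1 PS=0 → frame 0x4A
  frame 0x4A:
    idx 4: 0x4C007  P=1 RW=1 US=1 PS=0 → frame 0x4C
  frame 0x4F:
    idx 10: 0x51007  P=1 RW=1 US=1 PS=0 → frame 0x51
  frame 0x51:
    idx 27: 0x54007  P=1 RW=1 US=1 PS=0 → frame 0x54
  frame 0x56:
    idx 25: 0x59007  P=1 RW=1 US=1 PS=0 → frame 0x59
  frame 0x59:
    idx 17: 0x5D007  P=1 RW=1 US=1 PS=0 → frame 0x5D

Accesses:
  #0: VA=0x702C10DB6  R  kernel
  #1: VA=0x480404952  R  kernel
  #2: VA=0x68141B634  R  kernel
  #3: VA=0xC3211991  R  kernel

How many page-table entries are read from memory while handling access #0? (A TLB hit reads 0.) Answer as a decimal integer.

Walk each access:
#0 VA=0x702C10DB6 (r,kernel):
  [0] read 0x3E idx=28: raw=0x41007 flags P=1 W=1 U=1 S=0
  [1] read 0x41 idx=22: raw=0x42007 flags P=1 W=1 U=1 S=0
  [2] read 0x42 idx=16: raw=0x43007 flags P=1 W=1 U=1 S=0
  ⇒ phys 0x43DB6  [3 reads]
#1 VA=0x480404952 (r,kernel):
  [0] read 0x3E idx=18: raw=0x47007 flags P=1 W=1 U=1 S=0
  [1] read 0x47 idx=2: raw=0x4A007 flags P=1 W=1 U=1 S=0
  [2] read 0x4A idx=4: raw=0x4C007 flags P=1 W=1 U=1 S=0
  ⇒ phys 0x4C952  [3 reads]
#2 VA=0x68141B634 (r,kernel):
  [0] read 0x3E idx=26: raw=0x4F007 flags P=1 W=1 U=1 S=0
  [1] read 0x4F idx=10: raw=0x51007 flags P=1 W=1 U=1 S=0
  [2] read 0x51 idx=27: raw=0x54007 flags P=1 W=1 U=1 S=0
  ⇒ phys 0x54634  [3 reads]
#3 VA=0xC3211991 (r,kernel):
  [0] read 0x3E idx=3: raw=0x56007 flags P=1 W=1 U=1 S=0
  [1] read 0x56 idx=25: raw=0x59007 flags P=1 W=1 U=1 S=0
  [2] read 0x59 idx=17: raw=0x5D007 flags P=1 W=1 U=1 S=0
  ⇒ phys 0x5D991  [3 reads]

Entries read for #0: 3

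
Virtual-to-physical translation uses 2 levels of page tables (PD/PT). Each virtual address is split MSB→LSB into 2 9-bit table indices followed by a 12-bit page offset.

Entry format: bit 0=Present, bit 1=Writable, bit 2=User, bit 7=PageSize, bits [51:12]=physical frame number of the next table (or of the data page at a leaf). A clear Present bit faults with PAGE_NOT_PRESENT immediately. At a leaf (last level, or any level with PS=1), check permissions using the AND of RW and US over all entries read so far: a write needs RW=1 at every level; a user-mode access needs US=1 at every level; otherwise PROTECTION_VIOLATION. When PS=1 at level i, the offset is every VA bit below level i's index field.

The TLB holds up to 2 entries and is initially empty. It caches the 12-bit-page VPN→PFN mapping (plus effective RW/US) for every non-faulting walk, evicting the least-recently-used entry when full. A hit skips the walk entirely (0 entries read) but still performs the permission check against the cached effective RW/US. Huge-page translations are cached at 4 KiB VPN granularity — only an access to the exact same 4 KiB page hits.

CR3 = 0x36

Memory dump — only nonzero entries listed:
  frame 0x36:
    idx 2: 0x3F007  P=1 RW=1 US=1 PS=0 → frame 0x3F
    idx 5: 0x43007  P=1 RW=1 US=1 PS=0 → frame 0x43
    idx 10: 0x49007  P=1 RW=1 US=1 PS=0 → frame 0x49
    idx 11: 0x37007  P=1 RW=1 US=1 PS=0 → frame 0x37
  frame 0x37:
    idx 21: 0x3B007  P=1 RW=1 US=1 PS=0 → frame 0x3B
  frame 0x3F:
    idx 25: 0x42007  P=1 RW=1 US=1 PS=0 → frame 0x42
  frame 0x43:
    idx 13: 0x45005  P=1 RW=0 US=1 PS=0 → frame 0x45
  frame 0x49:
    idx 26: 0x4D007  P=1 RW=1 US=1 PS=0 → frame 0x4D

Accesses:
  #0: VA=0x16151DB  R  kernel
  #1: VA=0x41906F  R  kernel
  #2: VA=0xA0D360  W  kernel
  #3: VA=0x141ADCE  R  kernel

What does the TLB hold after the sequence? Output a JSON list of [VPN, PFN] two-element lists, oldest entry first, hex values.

Walk each access:
#0 VA=0x16151DB (r,kernel):
  lvl0: tbl 0x36, slot 11 ⇒ 0x37007 (P1/RW1/US1/PS0)
  lvl1: tbl 0x37, slot 21 ⇒ 0x3B007 (P1/RW1/US1/PS0)
  ✓ 0x3B1DB  — 2 lookups
#1 VA=0x41906F (r,kernel):
  lvl0: tbl 0x36, slot 2 ⇒ 0x3F007 (P1/RW1/US1/PS0)
  lvl1: tbl 0x3F, slot 25 ⇒ 0x42007 (P1/RW1/US1/PS0)
  ✓ 0x4206F  — 2 lookups
#2 VA=0xA0D360 (w,kernel):
  lvl0: tbl 0x36, slot 5 ⇒ 0x43007 (P1/RW1/US1/PS0)
  lvl1: tbl 0x43, slot 13 ⇒ 0x45005 (P1/RW0/US1/PS0)
  → PROTECTION_VIOLATION  (2 entries read)
#3 VA=0x141ADCE (r,kernel):
  lvl0: tbl 0x36, slot 10 ⇒ 0x49007 (P1/RW1/US1/PS0)
  lvl1: tbl 0x49, slot 26 ⇒ 0x4D007 (P1/RW1/US1/PS0)
  ✓ 0x4DDCE  — 2 lookups

TLB: [["0x419", "0x42"], ["0x141A", "0x4D"]]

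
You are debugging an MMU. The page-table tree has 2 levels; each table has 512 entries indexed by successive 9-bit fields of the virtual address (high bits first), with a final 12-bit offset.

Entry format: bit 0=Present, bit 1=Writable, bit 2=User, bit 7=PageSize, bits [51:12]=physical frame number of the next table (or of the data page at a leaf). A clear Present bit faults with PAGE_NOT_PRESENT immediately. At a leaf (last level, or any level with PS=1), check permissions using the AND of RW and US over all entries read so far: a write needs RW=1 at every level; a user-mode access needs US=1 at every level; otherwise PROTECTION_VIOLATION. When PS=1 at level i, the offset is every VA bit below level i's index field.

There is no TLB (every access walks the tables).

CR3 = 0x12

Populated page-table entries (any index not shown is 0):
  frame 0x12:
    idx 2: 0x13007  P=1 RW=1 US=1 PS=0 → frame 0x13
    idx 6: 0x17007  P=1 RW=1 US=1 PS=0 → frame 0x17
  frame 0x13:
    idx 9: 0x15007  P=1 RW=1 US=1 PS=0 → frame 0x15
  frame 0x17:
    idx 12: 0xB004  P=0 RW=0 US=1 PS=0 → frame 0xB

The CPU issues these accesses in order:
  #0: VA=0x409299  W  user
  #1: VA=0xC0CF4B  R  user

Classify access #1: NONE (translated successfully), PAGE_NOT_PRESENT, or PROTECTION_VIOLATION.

Per-access translation:
#0 VA=0x409299 (w,user):
  [0] read 0x12 idx=2: raw=0x13007 flags P=1 W=1 U=1 S=0
  [1] read 0x13 idx=9: raw=0x15007 flags P=1 W=1 U=1 S=0
  ✓ 0x15299  — 2 lookups
#1 VA=0xC0CF4B (r,user):
  [0] read 0x12 idx=6: raw=0x17007 flags P=1 W=1 U=1 S=0
  [1] read 0x17 idx=12: raw=0xB004 flags P=0 W=0 U=1 S=0
  → PAGE_NOT_PRESENT  (2 entries read)

Access #1 fault: PAGE_NOT_PRESENT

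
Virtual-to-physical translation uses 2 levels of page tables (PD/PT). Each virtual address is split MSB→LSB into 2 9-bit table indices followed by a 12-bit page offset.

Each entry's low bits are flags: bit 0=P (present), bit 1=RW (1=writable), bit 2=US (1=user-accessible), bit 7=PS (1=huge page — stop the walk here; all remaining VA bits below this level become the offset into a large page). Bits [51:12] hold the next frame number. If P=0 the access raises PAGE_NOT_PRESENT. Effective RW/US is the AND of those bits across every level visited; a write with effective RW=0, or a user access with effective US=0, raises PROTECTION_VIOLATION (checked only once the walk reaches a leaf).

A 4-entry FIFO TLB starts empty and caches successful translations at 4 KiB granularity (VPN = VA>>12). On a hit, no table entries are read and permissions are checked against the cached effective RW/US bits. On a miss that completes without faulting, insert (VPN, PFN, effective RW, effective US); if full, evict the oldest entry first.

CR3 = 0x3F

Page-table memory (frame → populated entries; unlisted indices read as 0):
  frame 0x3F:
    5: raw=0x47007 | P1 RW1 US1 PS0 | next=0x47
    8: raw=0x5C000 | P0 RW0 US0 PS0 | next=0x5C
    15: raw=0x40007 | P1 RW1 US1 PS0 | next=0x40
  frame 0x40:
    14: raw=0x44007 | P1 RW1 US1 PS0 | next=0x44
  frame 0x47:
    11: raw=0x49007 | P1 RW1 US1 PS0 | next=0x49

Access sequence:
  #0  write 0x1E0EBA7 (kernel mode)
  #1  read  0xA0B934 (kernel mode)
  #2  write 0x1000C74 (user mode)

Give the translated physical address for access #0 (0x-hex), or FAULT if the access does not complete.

Walk each access:
#0 VA=0x1E0EBA7 (w,kernel):
  lvl0: tbl 0x3F, slot 15 ⇒ 0x40007 (P1/RW1/US1/PS0)
  lvl1: tbl 0x40, slot 14 ⇒ 0x44007 (P1/RW1/US1/PS0)
  ✓ 0x44BA7  — 2 lookups
#1 VA=0xA0B934 (r,kernel):
  lvl0: tbl 0x3F, slot 5 ⇒ 0x47007 (P1/RW1/US1/PS0)
  lvl1: tbl 0x47, slot 11 ⇒ 0x49007 (P1/RW1/US1/PS0)
  ✓ 0x49934  — 2 lookups
#2 VA=0x1000C74 (w,user):
  lvl0: tbl 0x3F, slot 8 ⇒ 0x5C000 (P0/RW0/US0/PS0)
  ⇒ fault: PAGE_NOT_PRESENT  — 1 lookups

Access #0 PA: 0x44BA7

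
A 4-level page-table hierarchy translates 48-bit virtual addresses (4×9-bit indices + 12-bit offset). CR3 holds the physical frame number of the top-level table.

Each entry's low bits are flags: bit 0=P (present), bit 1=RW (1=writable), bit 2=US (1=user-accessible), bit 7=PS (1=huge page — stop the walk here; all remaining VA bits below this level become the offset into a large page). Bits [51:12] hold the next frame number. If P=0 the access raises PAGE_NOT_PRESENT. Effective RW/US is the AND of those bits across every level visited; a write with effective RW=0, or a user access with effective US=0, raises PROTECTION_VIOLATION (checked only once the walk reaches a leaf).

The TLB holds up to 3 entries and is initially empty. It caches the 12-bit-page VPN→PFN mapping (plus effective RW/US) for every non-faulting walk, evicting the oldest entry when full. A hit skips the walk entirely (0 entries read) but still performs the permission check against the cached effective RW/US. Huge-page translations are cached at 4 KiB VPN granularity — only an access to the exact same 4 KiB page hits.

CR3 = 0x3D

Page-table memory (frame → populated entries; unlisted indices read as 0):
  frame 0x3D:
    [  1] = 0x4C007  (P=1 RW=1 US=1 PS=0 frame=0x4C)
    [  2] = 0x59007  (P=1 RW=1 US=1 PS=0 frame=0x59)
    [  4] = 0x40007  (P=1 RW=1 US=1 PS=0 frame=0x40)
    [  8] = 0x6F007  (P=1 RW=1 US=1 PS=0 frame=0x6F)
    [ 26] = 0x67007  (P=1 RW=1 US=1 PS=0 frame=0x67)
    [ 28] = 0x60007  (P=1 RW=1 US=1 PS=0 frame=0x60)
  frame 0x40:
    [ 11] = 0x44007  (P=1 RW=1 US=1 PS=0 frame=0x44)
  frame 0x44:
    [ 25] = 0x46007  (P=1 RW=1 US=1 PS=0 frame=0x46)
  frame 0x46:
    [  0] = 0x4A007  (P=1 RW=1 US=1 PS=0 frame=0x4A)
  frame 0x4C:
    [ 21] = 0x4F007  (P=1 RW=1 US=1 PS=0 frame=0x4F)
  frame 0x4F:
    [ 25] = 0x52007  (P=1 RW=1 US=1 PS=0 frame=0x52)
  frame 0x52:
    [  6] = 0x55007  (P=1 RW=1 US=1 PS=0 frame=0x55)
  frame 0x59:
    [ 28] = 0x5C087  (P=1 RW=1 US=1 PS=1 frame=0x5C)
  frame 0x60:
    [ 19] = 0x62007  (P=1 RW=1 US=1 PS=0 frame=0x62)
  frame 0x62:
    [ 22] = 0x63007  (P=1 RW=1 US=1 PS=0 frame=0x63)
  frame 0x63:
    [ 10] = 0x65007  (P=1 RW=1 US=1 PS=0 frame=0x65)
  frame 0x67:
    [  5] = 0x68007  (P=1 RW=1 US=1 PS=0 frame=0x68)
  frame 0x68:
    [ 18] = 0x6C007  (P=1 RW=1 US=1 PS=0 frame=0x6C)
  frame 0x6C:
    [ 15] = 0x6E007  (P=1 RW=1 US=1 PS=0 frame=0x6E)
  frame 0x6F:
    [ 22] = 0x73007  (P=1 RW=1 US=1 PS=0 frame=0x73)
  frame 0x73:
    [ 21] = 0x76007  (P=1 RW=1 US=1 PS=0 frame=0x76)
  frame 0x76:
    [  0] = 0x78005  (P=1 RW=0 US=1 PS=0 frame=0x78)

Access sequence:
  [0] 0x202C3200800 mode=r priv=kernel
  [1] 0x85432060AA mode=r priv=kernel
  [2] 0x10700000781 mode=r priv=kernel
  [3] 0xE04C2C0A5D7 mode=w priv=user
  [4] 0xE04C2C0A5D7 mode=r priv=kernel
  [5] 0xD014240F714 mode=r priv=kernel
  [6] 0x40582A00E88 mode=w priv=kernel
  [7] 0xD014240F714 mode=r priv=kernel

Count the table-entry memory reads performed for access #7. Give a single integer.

Trace:
#0 VA=0x202C3200800 (r,kernel):
  lvl0: tbl 0x3D, slot 4 ⇒ 0x40007 (P1/RW1/US1/PS0)
  lvl1: tbl 0x40, slot 11 ⇒ 0x44007 (P1/RW1/US1/PS0)
  lvl2: tbl 0x44, slot 25 ⇒ 0x46007 (P1/RW1/US1/PS0)
  lvl3: tbl 0x46, slot 0 ⇒ 0x4A007 (P1/RW1/US1/PS0)
  ⇒ phys 0x4A800  [4 reads]
#1 VA=0x85432060AA (r,kernel):
  lvl0: tbl 0x3D, slot 1 ⇒ 0x4C007 (P1/RW1/US1/PS0)
  lvl1: tbl 0x4C, slot 21 ⇒ 0x4F007 (P1/RW1/US1/PS0)
  lvl2: tbl 0x4F, slot 25 ⇒ 0x52007 (P1/RW1/US1/PS0)
  lvl3: tbl 0x52, slot 6 ⇒ 0x55007 (P1/RW1/US1/PS0)
  ⇒ phys 0x550AA  [4 reads]
#2 VA=0x10700000781 (r,kernel):
  lvl0: tbl 0x3D, slot 2 ⇒ 0x59007 (P1/RW1/US1/PS0)
  lvl1: tbl 0x59, slot 28 ⇒ 0x5C087 (P1/RW1/US1/PS1)
  ⇒ phys 0x5C781 (huge @L1)  [2 reads]
#3 VA=0xE04C2C0A5D7 (w,user):
  lvl0: tbl 0x3D, slot 28 ⇒ 0x60007 (P1/RW1/US1/PS0)
  lvl1: tbl 0x60, slot 19 ⇒ 0x62007 (P1/RW1/US1/PS0)
  lvl2: tbl 0x62, slot 22 ⇒ 0x63007 (P1/RW1/US1/PS0)
  lvl3: tbl 0x63, slot 10 ⇒ 0x65007 (P1/RW1/US1/PS0)
  ⇒ phys 0x655D7  [4 reads]
#4 VA=0xE04C2C0A5D7 (r,kernel):
  TLB hit vpn=0xE04C2C0A → PA=0x655D7
#5 VA=0xD014240F714 (r,kernel):
  lvl0: tbl 0x3D, slot 26 ⇒ 0x67007 (P1/RW1/US1/PS0)
  lvl1: tbl 0x67, slot 5 ⇒ 0x68007 (P1/RW1/US1/PS0)
  lvl2: tbl 0x68, slot 18 ⇒ 0x6C007 (P1/RW1/US1/PS0)
  lvl3: tbl 0x6C, slot 15 ⇒ 0x6E007 (P1/RW1/US1/PS0)
  ⇒ phys 0x6E714  [4 reads]
#6 VA=0x40582A00E88 (w,kernel):
  lvl0: tbl 0x3D, slot 8 ⇒ 0x6F007 (P1/RW1/US1/PS0)
  lvl1: tbl 0x6F, slot 22 ⇒ 0x73007 (P1/RW1/US1/PS0)
  lvl2: tbl 0x73, slot 21 ⇒ 0x76007 (P1/RW1/US1/PS0)
  lvl3: tbl 0x76, slot 0 ⇒ 0x78005 (P1/RW0/US1/PS0)
  → PROTECTION_VIOLATION  (4 entries read)
#7 VA=0xD014240F714 (r,kernel):
  TLB hit vpn=0xD014240F → PA=0x6E714

Entries read for #7: 0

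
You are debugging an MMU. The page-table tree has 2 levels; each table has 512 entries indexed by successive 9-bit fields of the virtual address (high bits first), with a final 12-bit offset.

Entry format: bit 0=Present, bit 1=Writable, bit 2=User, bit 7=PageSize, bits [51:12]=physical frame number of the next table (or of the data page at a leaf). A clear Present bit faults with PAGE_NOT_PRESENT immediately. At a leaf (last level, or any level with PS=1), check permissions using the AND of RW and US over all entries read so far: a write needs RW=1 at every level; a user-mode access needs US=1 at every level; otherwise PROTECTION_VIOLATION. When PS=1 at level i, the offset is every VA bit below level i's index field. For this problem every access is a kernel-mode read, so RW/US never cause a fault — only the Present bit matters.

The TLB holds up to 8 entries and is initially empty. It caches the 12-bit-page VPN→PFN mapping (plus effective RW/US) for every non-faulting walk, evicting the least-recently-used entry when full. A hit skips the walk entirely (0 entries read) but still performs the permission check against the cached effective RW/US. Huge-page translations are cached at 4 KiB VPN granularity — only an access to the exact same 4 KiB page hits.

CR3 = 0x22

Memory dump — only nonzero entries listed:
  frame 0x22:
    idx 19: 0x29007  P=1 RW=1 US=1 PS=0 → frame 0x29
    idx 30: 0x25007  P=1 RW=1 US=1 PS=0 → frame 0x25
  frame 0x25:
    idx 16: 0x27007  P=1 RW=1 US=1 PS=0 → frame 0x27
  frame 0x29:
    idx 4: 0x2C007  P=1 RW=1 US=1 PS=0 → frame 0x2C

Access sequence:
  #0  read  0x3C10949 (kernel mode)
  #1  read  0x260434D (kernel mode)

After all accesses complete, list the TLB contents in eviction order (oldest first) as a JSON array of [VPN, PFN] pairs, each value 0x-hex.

Per-access translation:
#0 VA=0x3C10949 (r,kernel):
  L0: frame=0x22 idx=30 entry=0x25007 [P=1 RW=1 US=1 PS=0]
  L1: frame=0x25 idx=16 entry=0x27007 [P=1 RW=1 US=1 PS=0]
  → PA=0x27949  (2 entries read)
#1 VA=0x260434D (r,kernel):
  L0: frame=0x22 idx=19 entry=0x29007 [P=1 RW=1 US=1 PS=0]
  L1: frame=0x29 idx=4 entry=0x2C007 [P=1 RW=1 US=1 PS=0]
  → PA=0x2C34D  (2 entries read)

TLB: [["0x3C10", "0x27"], ["0x2604", "0x2C"]]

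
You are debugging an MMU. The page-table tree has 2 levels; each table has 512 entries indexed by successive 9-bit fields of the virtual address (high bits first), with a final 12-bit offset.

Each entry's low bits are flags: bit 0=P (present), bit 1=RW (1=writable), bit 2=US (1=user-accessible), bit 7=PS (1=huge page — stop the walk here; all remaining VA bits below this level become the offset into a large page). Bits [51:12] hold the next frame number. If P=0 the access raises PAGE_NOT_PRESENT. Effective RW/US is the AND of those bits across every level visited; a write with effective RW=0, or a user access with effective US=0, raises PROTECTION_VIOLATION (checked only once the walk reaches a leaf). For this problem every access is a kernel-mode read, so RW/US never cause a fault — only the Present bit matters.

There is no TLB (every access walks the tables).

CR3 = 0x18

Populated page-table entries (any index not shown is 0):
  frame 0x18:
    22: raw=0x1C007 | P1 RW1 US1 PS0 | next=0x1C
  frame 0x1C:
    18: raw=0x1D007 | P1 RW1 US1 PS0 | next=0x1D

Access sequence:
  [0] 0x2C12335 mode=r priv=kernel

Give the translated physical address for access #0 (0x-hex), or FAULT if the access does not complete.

Walk each access:
#0 VA=0x2C12335 (r,kernel):
  L0: frame=0x18 idx=22 entry=0x1C007 [P=1 RW=1 US=1 PS=0]
  L1: frame=0x1C idx=18 entry=0x1D007 [P=1 RW=1 US=1 PS=0]
  ✓ 0x1D335  — 2 lookups

Access #0 PA: 0x1D335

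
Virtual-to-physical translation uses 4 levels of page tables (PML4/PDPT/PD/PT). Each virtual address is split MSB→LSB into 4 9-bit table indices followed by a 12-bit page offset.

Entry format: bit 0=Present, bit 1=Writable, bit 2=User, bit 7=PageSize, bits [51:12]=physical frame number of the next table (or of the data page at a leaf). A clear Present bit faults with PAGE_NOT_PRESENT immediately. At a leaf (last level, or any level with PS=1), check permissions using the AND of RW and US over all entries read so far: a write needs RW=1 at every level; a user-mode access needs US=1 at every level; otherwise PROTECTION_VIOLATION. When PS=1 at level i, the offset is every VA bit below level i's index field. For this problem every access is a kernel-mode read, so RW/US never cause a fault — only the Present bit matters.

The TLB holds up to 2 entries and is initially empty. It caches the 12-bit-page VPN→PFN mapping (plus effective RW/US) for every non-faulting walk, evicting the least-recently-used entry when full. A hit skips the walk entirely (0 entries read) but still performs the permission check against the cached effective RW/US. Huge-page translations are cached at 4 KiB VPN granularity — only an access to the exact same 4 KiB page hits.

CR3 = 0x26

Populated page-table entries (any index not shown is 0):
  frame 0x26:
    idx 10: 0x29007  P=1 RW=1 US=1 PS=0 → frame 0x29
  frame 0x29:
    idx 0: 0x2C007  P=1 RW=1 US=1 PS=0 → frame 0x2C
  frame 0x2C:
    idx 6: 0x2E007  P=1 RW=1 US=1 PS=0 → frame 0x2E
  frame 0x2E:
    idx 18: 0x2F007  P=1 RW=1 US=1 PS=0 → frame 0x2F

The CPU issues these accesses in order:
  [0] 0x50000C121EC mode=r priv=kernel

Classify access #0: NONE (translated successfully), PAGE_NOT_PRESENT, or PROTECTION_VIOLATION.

Trace:
#0 VA=0x50000C121EC (r,kernel):
  lvl0: tbl 0x26, slot 10 ⇒ 0x29007 (P1/RW1/US1/PS0)
  lvl1: tbl 0x29, slot 0 ⇒ 0x2C007 (P1/RW1/US1/PS0)
  lvl2: tbl 0x2C, slot 6 ⇒ 0x2E007 (P1/RW1/US1/PS0)
  lvl3: tbl 0x2E, slot 18 ⇒ 0x2F007 (P1/RW1/US1/PS0)
  ✓ 0x2F1EC  — 4 lookups

Access #0 fault: NONE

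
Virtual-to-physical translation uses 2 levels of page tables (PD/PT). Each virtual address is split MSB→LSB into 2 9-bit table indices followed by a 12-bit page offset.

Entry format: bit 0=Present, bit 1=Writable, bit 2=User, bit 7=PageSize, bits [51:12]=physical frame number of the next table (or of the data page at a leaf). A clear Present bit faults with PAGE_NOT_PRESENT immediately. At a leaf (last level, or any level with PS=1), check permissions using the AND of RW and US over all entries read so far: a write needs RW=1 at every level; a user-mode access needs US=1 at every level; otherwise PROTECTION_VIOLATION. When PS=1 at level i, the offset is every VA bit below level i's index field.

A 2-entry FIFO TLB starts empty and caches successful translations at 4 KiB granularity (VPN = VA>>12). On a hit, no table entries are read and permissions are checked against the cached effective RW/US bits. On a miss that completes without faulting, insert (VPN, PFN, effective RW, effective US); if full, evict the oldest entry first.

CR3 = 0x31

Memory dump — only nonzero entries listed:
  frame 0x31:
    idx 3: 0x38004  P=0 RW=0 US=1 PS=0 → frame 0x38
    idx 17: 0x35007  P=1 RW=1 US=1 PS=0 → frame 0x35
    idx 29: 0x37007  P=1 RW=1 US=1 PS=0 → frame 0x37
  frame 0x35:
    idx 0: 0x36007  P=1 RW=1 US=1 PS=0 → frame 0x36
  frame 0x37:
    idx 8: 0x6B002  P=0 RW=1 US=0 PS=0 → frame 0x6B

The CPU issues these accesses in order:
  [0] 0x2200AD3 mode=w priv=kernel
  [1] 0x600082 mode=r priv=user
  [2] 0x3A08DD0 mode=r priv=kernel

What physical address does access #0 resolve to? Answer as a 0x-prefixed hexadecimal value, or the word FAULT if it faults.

Per-access translation:
#0 VA=0x2200AD3 (w,kernel):
  L0: frame=0x31 idx=17 entry=0x35007 [P=1 RW=1 US=1 PS=0]
  L1: frame=0x35 idx=0 entry=0x36007 [P=1 RW=1 US=1 PS=0]
  ✓ 0x36AD3  — 2 lookups
#1 VA=0x600082 (r,user):
  L0: frame=0x31 idx=3 entry=0x38004 [P=0 RW=0 US=1 PS=0]
  → PAGE_NOT_PRESENT  (1 entries read)
#2 VA=0x3A08DD0 (r,kernel):
  L0: frame=0x31 idx=29 entry=0x37007 [P=1 RW=1 US=1 PS=0]
  L1: frame=0x37 idx=8 entry=0x6B002 [P=0 RW=1 US=0 PS=0]
  → PAGE_NOT_PRESENT  (2 entries read)

Access #0 PA: 0x36AD3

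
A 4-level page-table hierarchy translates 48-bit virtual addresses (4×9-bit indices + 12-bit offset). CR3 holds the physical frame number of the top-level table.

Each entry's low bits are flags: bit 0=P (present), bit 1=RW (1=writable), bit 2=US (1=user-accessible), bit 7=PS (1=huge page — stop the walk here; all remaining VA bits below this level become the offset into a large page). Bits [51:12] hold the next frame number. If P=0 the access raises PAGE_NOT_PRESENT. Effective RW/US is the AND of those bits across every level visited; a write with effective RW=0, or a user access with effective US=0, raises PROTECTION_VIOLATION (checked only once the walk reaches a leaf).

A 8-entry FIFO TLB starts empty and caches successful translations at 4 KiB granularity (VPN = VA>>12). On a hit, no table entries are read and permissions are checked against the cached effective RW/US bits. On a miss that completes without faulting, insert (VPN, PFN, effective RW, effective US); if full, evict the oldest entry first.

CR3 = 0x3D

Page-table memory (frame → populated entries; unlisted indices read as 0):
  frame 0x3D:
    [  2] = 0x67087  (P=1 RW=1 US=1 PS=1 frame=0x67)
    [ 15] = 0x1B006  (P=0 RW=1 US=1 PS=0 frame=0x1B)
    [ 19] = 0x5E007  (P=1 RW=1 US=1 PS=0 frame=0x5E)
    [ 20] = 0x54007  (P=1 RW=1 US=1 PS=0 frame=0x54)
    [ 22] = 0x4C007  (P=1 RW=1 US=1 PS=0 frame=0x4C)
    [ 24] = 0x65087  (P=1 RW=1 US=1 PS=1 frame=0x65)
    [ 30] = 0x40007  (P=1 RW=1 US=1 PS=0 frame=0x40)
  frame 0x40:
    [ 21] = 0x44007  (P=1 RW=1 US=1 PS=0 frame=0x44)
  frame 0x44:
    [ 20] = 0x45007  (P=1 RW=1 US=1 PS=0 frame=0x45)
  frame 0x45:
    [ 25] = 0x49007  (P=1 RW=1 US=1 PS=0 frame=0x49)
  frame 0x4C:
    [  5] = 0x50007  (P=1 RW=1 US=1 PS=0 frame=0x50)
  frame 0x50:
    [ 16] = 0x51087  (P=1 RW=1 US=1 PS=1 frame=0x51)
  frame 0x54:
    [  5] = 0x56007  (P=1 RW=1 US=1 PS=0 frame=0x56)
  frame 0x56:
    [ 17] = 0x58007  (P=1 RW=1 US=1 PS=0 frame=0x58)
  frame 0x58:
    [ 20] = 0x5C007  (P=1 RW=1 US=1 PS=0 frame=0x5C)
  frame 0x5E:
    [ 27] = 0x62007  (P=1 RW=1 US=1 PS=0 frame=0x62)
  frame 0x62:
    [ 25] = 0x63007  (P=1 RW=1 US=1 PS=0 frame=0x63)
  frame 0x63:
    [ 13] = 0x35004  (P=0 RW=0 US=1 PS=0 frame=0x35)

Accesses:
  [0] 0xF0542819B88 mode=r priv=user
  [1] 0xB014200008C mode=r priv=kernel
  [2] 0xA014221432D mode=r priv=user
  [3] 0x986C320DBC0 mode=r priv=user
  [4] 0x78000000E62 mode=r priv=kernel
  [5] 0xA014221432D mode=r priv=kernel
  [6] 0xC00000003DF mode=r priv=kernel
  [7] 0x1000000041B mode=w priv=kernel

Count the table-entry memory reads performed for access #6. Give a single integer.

Walk each access:
#0 VA=0xF0542819B88 (r,user):
  L0 @0x3D[30] → 0x40007  P=1,RW=1,US=1,PS=0
  L1 @0x40[21] → 0x44007  P=1,RW=1,US=1,PS=0
  L2 @0x44[20] → 0x45007  P=1,RW=1,US=1,PS=0
  L3 @0x45[25] → 0x49007  P=1,RW=1,US=1,PS=0
  ✓ 0x49B88  — 4 lookups
#1 VA=0xB014200008C (r,kernel):
  L0 @0x3D[22] → 0x4C007  P=1,RW=1,US=1,PS=0
  L1 @0x4C[5] → 0x50007  P=1,RW=1,US=1,PS=0
  L2 @0x50[16] → 0x51087  P=1,RW=1,US=1,PS=1
  ✓ 0x5108C (huge @L2)  — 3 lookups
#2 VA=0xA014221432D (r,user):
  L0 @0x3D[20] → 0x54007  P=1,RW=1,US=1,PS=0
  L1 @0x54[5] → 0x56007  P=1,RW=1,US=1,PS=0
  L2 @0x56[17] → 0x58007  P=1,RW=1,US=1,PS=0
  L3 @0x58[20] → 0x5C007  P=1,RW=1,US=1,PS=0
  ✓ 0x5C32D  — 4 lookups
#3 VA=0x986C320DBC0 (r,user):
  L0 @0x3D[19] → 0x5E007  P=1,RW=1,US=1,PS=0
  L1 @0x5E[27] → 0x62007  P=1,RW=1,US=1,PS=0
  L2 @0x62[25] → 0x63007  P=1,RW=1,US=1,PS=0
  L3 @0x63[13] → 0x35004  P=0,RW=0,US=1,PS=0
  ⇒ fault: PAGE_NOT_PRESENT  — 4 lookups
#4 VA=0x78000000E62 (r,kernel):
  L0 @0x3D[15] → 0x1B006  P=0,RW=1,US=1,PS=0
  ⇒ fault: PAGE_NOT_PRESENT  — 1 lookups
#5 VA=0xA014221432D (r,kernel):
  TLB hit vpn=0xA0142214 → PA=0x5C32D
#6 VA=0xC00000003DF (r,kernel):
  L0 @0x3D[24] → 0x65087  P=1,RW=1,US=1,PS=1
  ✓ 0x653DF (huge @L0)  — 1 lookups
#7 VA=0x1000000041B (w,kernel):
  L0 @0x3D[2] → 0x67087  P=1,RW=1,US=1,PS=1
  ✓ 0x6741B (huge @L0)  — 1 lookups

Entries read for #6: 1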